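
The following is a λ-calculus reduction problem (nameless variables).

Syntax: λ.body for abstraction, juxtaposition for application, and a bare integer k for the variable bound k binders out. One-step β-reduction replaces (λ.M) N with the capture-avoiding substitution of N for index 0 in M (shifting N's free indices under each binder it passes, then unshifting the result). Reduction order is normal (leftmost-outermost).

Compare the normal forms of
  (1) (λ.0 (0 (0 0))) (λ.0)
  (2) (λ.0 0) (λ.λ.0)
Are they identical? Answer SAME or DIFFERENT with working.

Answer: SAME — A ⇓ λ.0, B ⇓ λ.0

Reduction:
Term A:
  start: (λ.0 (0 (0 0))) (λ.0)
  step 1: (λ.0) ((λ.0) ((λ.0) (λ.0)))
  step 2: (λ.0) ((λ.0) (λ.0))
  step 3: (λ.0) (λ.0)
  step 4: λ.0

Term B:
  start: (λ.0 0) (λ.λ.0)
  step 1: (λ.λ.0) (λ.λ.0)
  step 2: λ.0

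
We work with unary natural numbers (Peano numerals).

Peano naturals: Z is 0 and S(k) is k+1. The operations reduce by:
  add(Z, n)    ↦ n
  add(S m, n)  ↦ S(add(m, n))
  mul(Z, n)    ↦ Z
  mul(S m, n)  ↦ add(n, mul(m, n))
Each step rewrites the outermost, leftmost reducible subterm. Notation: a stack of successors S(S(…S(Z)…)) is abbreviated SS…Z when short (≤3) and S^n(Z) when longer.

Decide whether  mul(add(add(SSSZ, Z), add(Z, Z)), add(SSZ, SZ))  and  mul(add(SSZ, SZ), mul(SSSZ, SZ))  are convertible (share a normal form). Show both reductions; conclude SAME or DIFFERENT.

Answer: SAME — A ⇓ S^9(Z), B ⇓ S^9(Z)

Derivation:
Term A:
  start: mul(add(add(SSSZ, Z), add(Z, Z)), add(SSZ, SZ))
  step 1: mul(add(S(add(SSZ, Z)), add(Z, Z)), add(SSZ, SZ))
  step 2: mul(S(add(add(SSZ, Z), add(Z, Z))), add(SSZ, SZ))
  step 3: add(add(SSZ, SZ), mul(add(add(SSZ, Z), add(Z, Z)), add(SSZ, SZ)))
  step 4: add(S(add(SZ, SZ)), mul(add(add(SSZ, Z), add(Z, Z)), add(SSZ, SZ)))
  step 5: S(add(add(SZ, SZ), mul(add(add(SSZ, Z), add(Z, Z)), add(SSZ, SZ))))
  step 6: S(add(S(add(Z, SZ)), mul(add(add(SSZ, Z), add(Z, Z)), add(SSZ, SZ))))
  step 7: S(S(add(add(Z, SZ), mul(add(add(SSZ, Z), add(Z, Z)), add(SSZ, SZ)))))
  step 8: S(S(add(SZ, mul(add(add(SSZ, Z), add(Z, Z)), add(SSZ, SZ)))))
  step 9: S(S(S(add(Z, mul(add(add(SSZ, Z), add(Z, Z)), add(SSZ, SZ))))))
  step 10: S(S(S(mul(add(add(SSZ, Z), add(Z, Z)), add(SSZ, SZ)))))
  step 11: S(S(S(mul(add(S(add(SZ, Z)), add(Z, Z)), add(SSZ, SZ)))))
  step 12: S(S(S(mul(S(add(add(SZ, Z), add(Z, Z))), add(SSZ, SZ)))))
  step 13: S(S(S(add(add(SSZ, SZ), mul(add(add(SZ, Z), add(Z, Z)), add(SSZ, SZ))))))
  step 14: S(S(S(add(S(add(SZ, SZ)), mul(add(add(SZ, Z), add(Z, Z)), add(SSZ, SZ))))))
  step 15: S(S(S(S(add(add(SZ, SZ), mul(add(add(SZ, Z), add(Z, Z)), add(SSZ, SZ)))))))
  step 16: S(S(S(S(add(S(add(Z, SZ)), mul(add(add(SZ, Z), add(Z, Z)), add(SSZ, SZ)))))))
  step 17: S(S(S(S(S(add(add(Z, SZ), mul(add(add(SZ, Z), add(Z, Z)), add(SSZ, SZ))))))))
  step 18: S(S(S(S(S(add(SZ, mul(add(add(SZ, Z), add(Z, Z)), add(SSZ, SZ))))))))
  step 19: S(S(S(S(S(S(add(Z, mul(add(add(SZ, Z), add(Z, Z)), add(SSZ, SZ)))))))))
  step 20: S(S(S(S(S(S(mul(add(add(SZ, Z), add(Z, Z)), add(SSZ, SZ))))))))
  step 21: S(S(S(S(S(S(mul(add(S(add(Z, Z)), add(Z, Z)), add(SSZ, SZ))))))))
  step 22: S(S(S(S(S(S(mul(S(add(add(Z, Z), add(Z, Z))), add(SSZ, SZ))))))))
  step 23: S(S(S(S(S(S(add(add(SSZ, SZ), mul(add(add(Z, Z), add(Z, Z)), add(SSZ, SZ)))))))))
  step 24: S(S(S(S(S(S(add(S(add(SZ, SZ)), mul(add(add(Z, Z), add(Z, Z)), add(SSZ, SZ)))))))))
  step 25: S(S(S(S(S(S(S(add(add(SZ, SZ), mul(add(add(Z, Z), add(Z, Z)), add(SSZ, SZ))))))))))
  step 26: S(S(S(S(S(S(S(add(S(add(Z, SZ)), mul(add(add(Z, Z), add(Z, Z)), add(SSZ, SZ))))))))))
  step 27: S(S(S(S(S(S(S(S(add(add(Z, SZ), mul(add(add(Z, Z), add(Z, Z)), add(SSZ, SZ)))))))))))
  step 28: S(S(S(S(S(S(S(S(add(SZ, mul(add(add(Z, Z), add(Z, Z)), add(SSZ, SZ)))))))))))
  step 29: S(S(S(S(S(S(S(S(S(add(Z, mul(add(add(Z, Z), add(Z, Z)), add(SSZ, SZ))))))))))))
  step 30: S(S(S(S(S(S(S(S(S(mul(add(add(Z, Z), add(Z, Z)), add(SSZ, SZ)))))))))))
  step 31: S(S(S(S(S(S(S(S(S(mul(add(Z, add(Z, Z)), add(SSZ, SZ)))))))))))
  step 32: S(S(S(S(S(S(S(S(S(mul(add(Z, Z), add(SSZ, SZ)))))))))))
  step 33: S(S(S(S(S(S(S(S(S(mul(Z, add(SSZ, SZ)))))))))))
  step 34: S^9(Z)

Term B:
  start: mul(add(SSZ, SZ), mul(SSSZ, SZ))
  step 1: mul(S(add(SZ, SZ)), mul(SSSZ, SZ))
  step 2: add(mul(SSSZ, SZ), mul(add(SZ, SZ), mul(SSSZ, SZ)))
  step 3: add(add(SZ, mul(SSZ, SZ)), mul(add(SZ, SZ), mul(SSSZ, SZ)))
  step 4: add(S(add(Z, mul(SSZ, SZ))), mul(add(SZ, SZ), mul(SSSZ, SZ)))
  step 5: S(add(add(Z, mul(SSZ, SZ)), mul(add(SZ, SZ), mul(SSSZ, SZ))))
  step 6: S(add(mul(SSZ, SZ), mul(add(SZ, SZ), mul(SSSZ, SZ))))
  step 7: S(add(add(SZ, mul(SZ, SZ)), mul(add(SZ, SZ), mul(SSSZ, SZ))))
  step 8: S(add(S(add(Z, mul(SZ, SZ))), mul(add(SZ, SZ), mul(SSSZ, SZ))))
  step 9: S(S(add(add(Z, mul(SZ, SZ)), mul(add(SZ, SZ), mul(SSSZ, SZ)))))
  step 10: S(S(add(mul(SZ, SZ), mul(add(SZ, SZ), mul(SSSZ, SZ)))))
  step 11: S(S(add(add(SZ, mul(Z, SZ)), mul(add(SZ, SZ), mul(SSSZ, SZ)))))
  step 12: S(S(add(S(add(Z, mul(Z, SZ))), mul(add(SZ, SZ), mul(SSSZ, SZ)))))
  step 13: S(S(S(add(add(Z, mul(Z, SZ)), mul(add(SZ, SZ), mul(SSSZ, SZ))))))
  step 14: S(S(S(add(mul(Z, SZ), mul(add(SZ, SZ), mul(SSSZ, SZ))))))
  step 15: S(S(S(add(Z, mul(add(SZ, SZ), mul(SSSZ, SZ))))))
  step 16: S(S(S(mul(add(SZ, SZ), mul(SSSZ, SZ)))))
  step 17: S(S(S(mul(S(add(Z, SZ)), mul(SSSZ, SZ)))))
  step 18: S(S(S(add(mul(SSSZ, SZ), mul(add(Z, SZ), mul(SSSZ, SZ))))))
  step 19: S(S(S(add(add(SZ, mul(SSZ, SZ)), mul(add(Z, SZ), mul(SSSZ, SZ))))))
  step 20: S(S(S(add(S(add(Z, mul(SSZ, SZ))), mul(add(Z, SZ), mul(SSSZ, SZ))))))
  step 21: S(S(S(S(add(add(Z, mul(SSZ, SZ)), mul(add(Z, SZ), mul(SSSZ, SZ)))))))
  step 22: S(S(S(S(add(mul(SSZ, SZ), mul(add(Z, SZ), mul(SSSZ, SZ)))))))
  step 23: S(S(S(S(add(add(SZ, mul(SZ, SZ)), mul(add(Z, SZ), mul(SSSZ, SZ)))))))
  step 24: S(S(S(S(add(S(add(Z, mul(SZ, SZ))), mul(add(Z, SZ), mul(SSSZ, SZ)))))))
  step 25: S(S(S(S(S(add(add(Z, mul(SZ, SZ)), mul(add(Z, SZ), mul(SSSZ, SZ))))))))
  step 26: S(S(S(S(S(add(mul(SZ, SZ), mul(add(Z, SZ), mul(SSSZ, SZ))))))))
  step 27: S(S(S(S(S(add(add(SZ, mul(Z, SZ)), mul(add(Z, SZ), mul(SSSZ, SZ))))))))
  step 28: S(S(S(S(S(add(S(add(Z, mul(Z, SZ))), mul(add(Z, SZ), mul(SSSZ, SZ))))))))
  step 29: S(S(S(S(S(S(add(add(Z, mul(Z, SZ)), mul(add(Z, SZ), mul(SSSZ, SZ)))))))))
  step 30: S(S(S(S(S(S(add(mul(Z, SZ), mul(add(Z, SZ), mul(SSSZ, SZ)))))))))
  step 31: S(S(S(S(S(S(add(Z, mul(add(Z, SZ), mul(SSSZ, SZ)))))))))
  step 32: S(S(S(S(S(S(mul(add(Z, SZ), mul(SSSZ, SZ))))))))
  step 33: S(S(S(S(S(S(mul(SZ, mul(SSSZ, SZ))))))))
  step 34: S(S(S(S(S(S(add(mul(SSSZ, SZ), mul(Z, mul(SSSZ, SZ)))))))))
  step 35: S(S(S(S(S(S(add(add(SZ, mul(SSZ, SZ)), mul(Z, mul(SSSZ, SZ)))))))))
  step 36: S(S(S(S(S(S(add(S(add(Z, mul(SSZ, SZ))), mul(Z, mul(SSSZ, SZ)))))))))
  step 37: S(S(S(S(S(S(S(add(add(Z, mul(SSZ, SZ)), mul(Z, mul(SSSZ, SZ))))))))))
  step 38: S(S(S(S(S(S(S(add(mul(SSZ, SZ), mul(Z, mul(SSSZ, SZ))))))))))
  step 39: S(S(S(S(S(S(S(add(add(SZ, mul(SZ, SZ)), mul(Z, mul(SSSZ, SZ))))))))))
  step 40: S(S(S(S(S(S(S(add(S(add(Z, mul(SZ, SZ))), mul(Z, mul(SSSZ, SZ))))))))))
  step 41: S(S(S(S(S(S(S(S(add(add(Z, mul(SZ, SZ)), mul(Z, mul(SSSZ, SZ)))))))))))
  step 42: S(S(S(S(S(S(S(S(add(mul(SZ, SZ), mul(Z, mul(SSSZ, SZ)))))))))))
  step 43: S(S(S(S(S(S(S(S(add(add(SZ, mul(Z, SZ)), mul(Z, mul(SSSZ, SZ)))))))))))
  step 44: S(S(S(S(S(S(S(S(add(S(add(Z, mul(Z, SZ))), mul(Z, mul(SSSZ, SZ)))))))))))
  step 45: S(S(S(S(S(S(S(S(S(add(add(Z, mul(Z, SZ)), mul(Z, mul(SSSZ, SZ))))))))))))
  step 46: S(S(S(S(S(S(S(S(S(add(mul(Z, SZ), mul(Z, mul(SSSZ, SZ))))))))))))
  step 47: S(S(S(S(S(S(S(S(S(add(Z, mul(Z, mul(SSSZ, SZ))))))))))))
  step 48: S(S(S(S(S(S(S(S(S(mul(Z, mul(SSSZ, SZ)))))))))))
  step 49: S^9(Z)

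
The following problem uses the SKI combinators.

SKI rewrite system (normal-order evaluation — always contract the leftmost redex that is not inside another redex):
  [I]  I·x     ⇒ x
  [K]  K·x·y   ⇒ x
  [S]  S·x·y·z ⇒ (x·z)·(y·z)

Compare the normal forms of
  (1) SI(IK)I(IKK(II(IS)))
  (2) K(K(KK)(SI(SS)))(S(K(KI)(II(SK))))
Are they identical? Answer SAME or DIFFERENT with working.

Term A:
  start: SI(IK)I(IKK(II(IS)))
  →1  II(IKI)(IKK(II(IS)))
  →2  I(IKI)(IKK(II(IS)))
  →3  IKI(IKK(II(IS)))
  →4  KI(IKK(II(IS)))
  →5  I

Term B:
  start: K(K(KK)(SI(SS)))(S(K(KI)(II(SK))))
  →1  K(KK)(SI(SS))
  →2  KK

Answer: DIFFERENT — A ⇓ I, B ⇓ KK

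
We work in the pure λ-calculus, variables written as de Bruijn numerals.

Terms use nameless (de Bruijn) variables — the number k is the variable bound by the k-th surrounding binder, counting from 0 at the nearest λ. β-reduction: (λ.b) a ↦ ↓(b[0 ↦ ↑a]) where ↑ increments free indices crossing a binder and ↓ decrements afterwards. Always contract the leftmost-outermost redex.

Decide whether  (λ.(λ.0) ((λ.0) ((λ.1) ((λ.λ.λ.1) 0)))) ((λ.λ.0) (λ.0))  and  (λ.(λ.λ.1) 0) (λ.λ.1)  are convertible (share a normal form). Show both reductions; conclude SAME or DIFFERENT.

Answer: DIFFERENT — A ⇓ λ.0, B ⇓ λ.λ.λ.1

Reduction:
Term A:
  start: (λ.(λ.0) ((λ.0) ((λ.1) ((λ.λ.λ.1) 0)))) ((λ.λ.0) (λ.0))
  step 1: (λ.0) ((λ.0) ((λ.(λ.λ.0) (λ.0)) ((λ.λ.λ.1) ((λ.λ.0) (λ.0)))))
  step 2: (λ.0) ((λ.(λ.λ.0) (λ.0)) ((λ.λ.λ.1) ((λ.λ.0) (λ.0))))
  step 3: (λ.(λ.λ.0) (λ.0)) ((λ.λ.λ.1) ((λ.λ.0) (λ.0)))
  step 4: (λ.λ.0) (λ.0)
  step 5: λ.0

Term B:
  start: (λ.(λ.λ.1) 0) (λ.λ.1)
  step 1: (λ.λ.1) (λ.λ.1)
  step 2: λ.λ.λ.1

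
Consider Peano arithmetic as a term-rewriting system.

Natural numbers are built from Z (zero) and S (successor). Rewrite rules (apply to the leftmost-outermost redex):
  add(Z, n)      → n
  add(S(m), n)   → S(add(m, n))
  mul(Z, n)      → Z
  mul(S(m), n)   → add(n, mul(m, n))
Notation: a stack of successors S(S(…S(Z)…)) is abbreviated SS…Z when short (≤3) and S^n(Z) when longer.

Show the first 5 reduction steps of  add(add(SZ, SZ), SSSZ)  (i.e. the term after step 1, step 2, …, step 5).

Answer: after 5 steps: S^5(Z)

Derivation:
  start: add(add(SZ, SZ), SSSZ)
  step 1: add(S(add(Z, SZ)), SSSZ)
  step 2: S(add(add(Z, SZ), SSSZ))
  step 3: S(add(SZ, SSSZ))
  step 4: S(S(add(Z, SSSZ)))
  step 5: S^5(Z)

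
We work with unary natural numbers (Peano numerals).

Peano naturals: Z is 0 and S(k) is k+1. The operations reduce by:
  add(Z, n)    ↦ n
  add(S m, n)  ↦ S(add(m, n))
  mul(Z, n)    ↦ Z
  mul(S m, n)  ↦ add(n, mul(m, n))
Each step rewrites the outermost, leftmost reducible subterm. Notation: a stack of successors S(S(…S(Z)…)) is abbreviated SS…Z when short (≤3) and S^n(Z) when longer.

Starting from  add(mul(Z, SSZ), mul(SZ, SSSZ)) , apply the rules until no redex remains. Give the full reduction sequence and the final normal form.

  start: add(mul(Z, SSZ), mul(SZ, SSSZ))
  →1  add(Z, mul(SZ, SSSZ))
  →2  mul(SZ, SSSZ)
  →3  add(SSSZ, mul(Z, SSSZ))
  →4  S(add(SSZ, mul(Z, SSSZ)))
  →5  S(S(add(SZ, mul(Z, SSSZ))))
  →6  S(S(S(add(Z, mul(Z, SSSZ)))))
  →7  S(S(S(mul(Z, SSSZ))))
  →8  SSSZ

Answer: normal form = SSSZ  (in 8 steps)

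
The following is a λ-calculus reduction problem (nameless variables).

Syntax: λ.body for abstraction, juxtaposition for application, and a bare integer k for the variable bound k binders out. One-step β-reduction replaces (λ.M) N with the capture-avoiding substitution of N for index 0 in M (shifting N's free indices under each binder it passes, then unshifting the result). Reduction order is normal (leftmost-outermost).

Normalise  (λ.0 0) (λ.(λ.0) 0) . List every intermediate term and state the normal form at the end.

Answer: normal form = λ.0  (in 4 steps)

Reduction:
  start: (λ.0 0) (λ.(λ.0) 0)
  [1] (λ.(λ.0) 0) (λ.(λ.0) 0)
  [2] (λ.0) (λ.(λ.0) 0)
  [3] λ.(λ.0) 0
  [4] λ.0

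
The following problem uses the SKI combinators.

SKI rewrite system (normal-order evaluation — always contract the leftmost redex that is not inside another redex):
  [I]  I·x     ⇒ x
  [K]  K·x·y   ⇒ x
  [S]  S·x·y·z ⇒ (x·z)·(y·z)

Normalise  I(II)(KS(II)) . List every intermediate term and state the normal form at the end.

Answer: normal form = S  (in 4 steps)

Derivation:
  start: I(II)(KS(II))
  →1  II(KS(II))
  →2  I(KS(II))
  →3  KS(II)
  →4  S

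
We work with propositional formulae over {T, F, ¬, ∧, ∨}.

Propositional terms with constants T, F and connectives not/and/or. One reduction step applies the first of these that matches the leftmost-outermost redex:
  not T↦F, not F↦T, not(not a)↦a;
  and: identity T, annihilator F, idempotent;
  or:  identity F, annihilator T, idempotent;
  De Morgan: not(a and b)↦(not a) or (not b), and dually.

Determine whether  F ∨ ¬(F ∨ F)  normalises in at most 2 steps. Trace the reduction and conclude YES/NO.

  start: F ∨ ¬(F ∨ F)
  [1] ¬(F ∨ F)
  [2] ¬F ∧ ¬F

Answer: NO — after 2 steps the term is ¬F ∧ ¬F, not yet normal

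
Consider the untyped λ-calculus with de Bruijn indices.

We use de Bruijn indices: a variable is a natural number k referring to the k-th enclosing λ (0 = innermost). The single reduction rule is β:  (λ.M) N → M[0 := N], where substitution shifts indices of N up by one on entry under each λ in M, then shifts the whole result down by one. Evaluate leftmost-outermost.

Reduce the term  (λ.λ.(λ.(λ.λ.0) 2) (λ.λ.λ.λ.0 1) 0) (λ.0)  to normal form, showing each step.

Answer: normal form = λ.0  (in 4 steps)

Derivation:
  start: (λ.λ.(λ.(λ.λ.0) 2) (λ.λ.λ.λ.0 1) 0) (λ.0)
  →1  λ.(λ.(λ.λ.0) (λ.0)) (λ.λ.λ.λ.0 1) 0
  →2  λ.(λ.λ.0) (λ.0) 0
  →3  λ.(λ.0) 0
  →4  λ.0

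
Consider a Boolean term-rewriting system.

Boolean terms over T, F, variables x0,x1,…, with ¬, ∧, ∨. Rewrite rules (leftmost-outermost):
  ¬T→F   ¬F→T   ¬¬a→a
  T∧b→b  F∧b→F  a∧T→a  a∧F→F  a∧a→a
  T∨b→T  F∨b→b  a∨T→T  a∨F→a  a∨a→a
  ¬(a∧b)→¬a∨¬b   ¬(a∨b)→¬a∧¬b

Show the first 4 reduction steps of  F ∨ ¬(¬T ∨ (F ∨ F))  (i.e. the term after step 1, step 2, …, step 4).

  start: F ∨ ¬(¬T ∨ (F ∨ F))
  step 1: ¬(¬T ∨ (F ∨ F))
  step 2: ¬¬T ∧ ¬(F ∨ F)
  step 3: T ∧ ¬(F ∨ F)
  step 4: ¬(F ∨ F)

Answer: after 4 steps: ¬(F ∨ F)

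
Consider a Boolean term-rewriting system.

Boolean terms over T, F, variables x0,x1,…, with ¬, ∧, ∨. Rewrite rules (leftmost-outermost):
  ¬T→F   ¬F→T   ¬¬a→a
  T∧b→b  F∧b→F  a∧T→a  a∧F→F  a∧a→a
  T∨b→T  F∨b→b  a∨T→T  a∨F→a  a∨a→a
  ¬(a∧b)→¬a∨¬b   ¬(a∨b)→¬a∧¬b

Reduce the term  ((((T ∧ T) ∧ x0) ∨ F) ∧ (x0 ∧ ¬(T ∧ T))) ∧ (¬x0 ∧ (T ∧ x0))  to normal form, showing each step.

  start: ((((T ∧ T) ∧ x0) ∨ F) ∧ (x0 ∧ ¬(T ∧ T))) ∧ (¬x0 ∧ (T ∧ x0))
  →1  (((T ∧ T) ∧ x0) ∧ (x0 ∧ ¬(T ∧ T))) ∧ (¬x0 ∧ (T ∧ x0))
  →2  ((T ∧ x0) ∧ (x0 ∧ ¬(T ∧ T))) ∧ (¬x0 ∧ (T ∧ x0))
  →3  (x0 ∧ (x0 ∧ ¬(T ∧ T))) ∧ (¬x0 ∧ (T ∧ x0))
  →4  (x0 ∧ (x0 ∧ (¬T ∨ ¬T))) ∧ (¬x0 ∧ (T ∧ x0))
  →5  (x0 ∧ (x0 ∧ ¬T)) ∧ (¬x0 ∧ (T ∧ x0))
  →6  (x0 ∧ (x0 ∧ F)) ∧ (¬x0 ∧ (T ∧ x0))
  →7  (x0 ∧ F) ∧ (¬x0 ∧ (T ∧ x0))
  →8  F ∧ (¬x0 ∧ (T ∧ x0))
  →9  F

Answer: normal form = F  (in 9 steps)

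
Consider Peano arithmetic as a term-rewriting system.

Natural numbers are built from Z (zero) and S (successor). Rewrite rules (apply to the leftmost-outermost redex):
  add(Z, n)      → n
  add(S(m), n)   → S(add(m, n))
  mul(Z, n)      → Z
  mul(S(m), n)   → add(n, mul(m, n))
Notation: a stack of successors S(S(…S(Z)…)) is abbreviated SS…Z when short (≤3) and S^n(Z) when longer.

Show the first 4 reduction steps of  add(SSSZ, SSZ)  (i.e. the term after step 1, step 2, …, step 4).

  start: add(SSSZ, SSZ)
  →1  S(add(SSZ, SSZ))
  →2  S(S(add(SZ, SSZ)))
  →3  S(S(S(add(Z, SSZ))))
  →4  S^5(Z)

Answer: after 4 steps: S^5(Z)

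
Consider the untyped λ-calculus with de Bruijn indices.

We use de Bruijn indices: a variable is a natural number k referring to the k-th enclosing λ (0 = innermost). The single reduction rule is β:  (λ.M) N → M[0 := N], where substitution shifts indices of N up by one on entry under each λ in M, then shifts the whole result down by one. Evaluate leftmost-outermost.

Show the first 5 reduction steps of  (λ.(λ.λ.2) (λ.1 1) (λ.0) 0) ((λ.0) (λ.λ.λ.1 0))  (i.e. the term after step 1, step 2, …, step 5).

Answer: after 5 steps: λ.λ.1 0

Working:
  start: (λ.(λ.λ.2) (λ.1 1) (λ.0) 0) ((λ.0) (λ.λ.λ.1 0))
  step 1: (λ.λ.(λ.0) (λ.λ.λ.1 0)) (λ.(λ.0) (λ.λ.λ.1 0) ((λ.0) (λ.λ.λ.1 0))) (λ.0) ((λ.0) (λ.λ.λ.1 0))
  step 2: (λ.(λ.0) (λ.λ.λ.1 0)) (λ.0) ((λ.0) (λ.λ.λ.1 0))
  step 3: (λ.0) (λ.λ.λ.1 0) ((λ.0) (λ.λ.λ.1 0))
  step 4: (λ.λ.λ.1 0) ((λ.0) (λ.λ.λ.1 0))
  step 5: λ.λ.1 0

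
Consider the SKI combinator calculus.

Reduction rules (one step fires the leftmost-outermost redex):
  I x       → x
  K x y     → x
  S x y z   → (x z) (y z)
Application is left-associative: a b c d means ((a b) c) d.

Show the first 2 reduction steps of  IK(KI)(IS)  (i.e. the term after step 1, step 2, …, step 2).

  start: IK(KI)(IS)
  [1] K(KI)(IS)
  [2] KI

Answer: after 2 steps: KI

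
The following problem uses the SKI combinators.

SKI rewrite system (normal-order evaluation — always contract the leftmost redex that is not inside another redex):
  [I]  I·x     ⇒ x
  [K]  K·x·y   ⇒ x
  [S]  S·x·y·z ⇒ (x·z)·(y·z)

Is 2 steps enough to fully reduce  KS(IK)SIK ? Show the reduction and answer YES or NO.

Answer: NO — after 2 steps the term is SK(IK), not yet normal

Working:
  start: KS(IK)SIK
  [1] SSIK
  [2] SK(IK)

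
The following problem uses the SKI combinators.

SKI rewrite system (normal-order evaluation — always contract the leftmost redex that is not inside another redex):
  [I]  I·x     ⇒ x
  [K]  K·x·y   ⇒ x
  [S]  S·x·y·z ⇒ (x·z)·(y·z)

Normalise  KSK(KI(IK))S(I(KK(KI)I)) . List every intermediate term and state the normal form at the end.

Answer: normal form = I  (in 7 steps)

Derivation:
  start: KSK(KI(IK))S(I(KK(KI)I))
  [1] S(KI(IK))S(I(KK(KI)I))
  [2] KI(IK)(I(KK(KI)I))(S(I(KK(KI)I)))
  [3] I(I(KK(KI)I))(S(I(KK(KI)I)))
  [4] I(KK(KI)I)(S(I(KK(KI)I)))
  [5] KK(KI)I(S(I(KK(KI)I)))
  [6] KI(S(I(KK(KI)I)))
  [7] I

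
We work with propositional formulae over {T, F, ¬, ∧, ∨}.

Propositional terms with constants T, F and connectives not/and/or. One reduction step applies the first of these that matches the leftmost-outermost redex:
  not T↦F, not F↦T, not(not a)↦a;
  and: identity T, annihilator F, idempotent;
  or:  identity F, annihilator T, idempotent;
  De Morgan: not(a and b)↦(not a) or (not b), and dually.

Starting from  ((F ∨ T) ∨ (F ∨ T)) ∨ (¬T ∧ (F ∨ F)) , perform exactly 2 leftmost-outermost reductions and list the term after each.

Answer: after 2 steps: T ∨ (¬T ∧ (F ∨ F))

Working:
  start: ((F ∨ T) ∨ (F ∨ T)) ∨ (¬T ∧ (F ∨ F))
  →1  (F ∨ T) ∨ (¬T ∧ (F ∨ F))
  →2  T ∨ (¬T ∧ (F ∨ F))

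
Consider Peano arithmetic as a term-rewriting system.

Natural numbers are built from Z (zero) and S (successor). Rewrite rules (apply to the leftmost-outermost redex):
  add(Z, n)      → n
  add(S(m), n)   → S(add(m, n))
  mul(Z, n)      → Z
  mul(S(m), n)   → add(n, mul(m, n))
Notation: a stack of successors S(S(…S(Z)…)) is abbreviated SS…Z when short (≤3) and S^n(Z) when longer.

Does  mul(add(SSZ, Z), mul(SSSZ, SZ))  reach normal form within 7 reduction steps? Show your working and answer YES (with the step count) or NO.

  start: mul(add(SSZ, Z), mul(SSSZ, SZ))
  [1] mul(S(add(SZ, Z)), mul(SSSZ, SZ))
  [2] add(mul(SSSZ, SZ), mul(add(SZ, Z), mul(SSSZ, SZ)))
  [3] add(add(SZ, mul(SSZ, SZ)), mul(add(SZ, Z), mul(SSSZ, SZ)))
  [4] add(S(add(Z, mul(SSZ, SZ))), mul(add(SZ, Z), mul(SSSZ, SZ)))
  [5] S(add(add(Z, mul(SSZ, SZ)), mul(add(SZ, Z), mul(SSSZ, SZ))))
  [6] S(add(mul(SSZ, SZ), mul(add(SZ, Z), mul(SSSZ, SZ))))
  [7] S(add(add(SZ, mul(SZ, SZ)), mul(add(SZ, Z), mul(SSSZ, SZ))))

Answer: NO — after 7 steps the term is S(add(add(SZ, mul(SZ, SZ)), mul(add(SZ, Z), mul(SSSZ, SZ)))), not yet normal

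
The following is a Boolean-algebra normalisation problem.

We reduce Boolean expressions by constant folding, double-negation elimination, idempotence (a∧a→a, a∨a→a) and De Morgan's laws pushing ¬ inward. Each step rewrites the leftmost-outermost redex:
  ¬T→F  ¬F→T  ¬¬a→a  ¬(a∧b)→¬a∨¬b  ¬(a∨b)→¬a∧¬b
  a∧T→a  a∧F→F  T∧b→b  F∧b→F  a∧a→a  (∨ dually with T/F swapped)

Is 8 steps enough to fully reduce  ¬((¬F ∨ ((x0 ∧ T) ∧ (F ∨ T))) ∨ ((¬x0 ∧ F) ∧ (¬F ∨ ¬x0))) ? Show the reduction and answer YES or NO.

  start: ¬((¬F ∨ ((x0 ∧ T) ∧ (F ∨ T))) ∨ ((¬x0 ∧ F) ∧ (¬F ∨ ¬x0)))
  [1] ¬(¬F ∨ ((x0 ∧ T) ∧ (F ∨ T))) ∧ ¬((¬x0 ∧ F) ∧ (¬F ∨ ¬x0))
  [2] (¬¬F ∧ ¬((x0 ∧ T) ∧ (F ∨ T))) ∧ ¬((¬x0 ∧ F) ∧ (¬F ∨ ¬x0))
  [3] (F ∧ ¬((x0 ∧ T) ∧ (F ∨ T))) ∧ ¬((¬x0 ∧ F) ∧ (¬F ∨ ¬x0))
  [4] F ∧ ¬((¬x0 ∧ F) ∧ (¬F ∨ ¬x0))
  [5] F

Answer: YES — reaches normal form F in 5 ≤ 8 steps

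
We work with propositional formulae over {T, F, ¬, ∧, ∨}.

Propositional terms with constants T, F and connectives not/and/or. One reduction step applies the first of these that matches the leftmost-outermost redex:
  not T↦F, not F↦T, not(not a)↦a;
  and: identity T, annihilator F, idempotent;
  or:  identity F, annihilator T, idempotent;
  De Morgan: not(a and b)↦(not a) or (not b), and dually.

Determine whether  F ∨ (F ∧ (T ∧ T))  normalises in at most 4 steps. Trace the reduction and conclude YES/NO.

Answer: YES — reaches normal form F in 2 ≤ 4 steps

Derivation:
  start: F ∨ (F ∧ (T ∧ T))
  [1] F ∧ (T ∧ T)
  [2] F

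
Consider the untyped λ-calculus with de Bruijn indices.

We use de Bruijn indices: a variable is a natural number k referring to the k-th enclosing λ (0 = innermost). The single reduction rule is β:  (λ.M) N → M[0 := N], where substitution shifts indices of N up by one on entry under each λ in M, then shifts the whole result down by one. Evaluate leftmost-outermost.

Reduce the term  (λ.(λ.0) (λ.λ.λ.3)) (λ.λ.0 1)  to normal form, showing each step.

Answer: normal form = λ.λ.λ.λ.λ.0 1  (in 2 steps)

Derivation:
  start: (λ.(λ.0) (λ.λ.λ.3)) (λ.λ.0 1)
  step 1: (λ.0) (λ.λ.λ.λ.λ.0 1)
  step 2: λ.λ.λ.λ.λ.0 1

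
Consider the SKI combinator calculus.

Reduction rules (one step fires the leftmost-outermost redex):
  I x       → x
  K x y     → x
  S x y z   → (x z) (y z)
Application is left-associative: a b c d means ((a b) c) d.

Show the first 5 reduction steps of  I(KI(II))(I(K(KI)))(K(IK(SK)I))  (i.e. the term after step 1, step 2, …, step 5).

  start: I(KI(II))(I(K(KI)))(K(IK(SK)I))
  →1  KI(II)(I(K(KI)))(K(IK(SK)I))
  →2  I(I(K(KI)))(K(IK(SK)I))
  →3  I(K(KI))(K(IK(SK)I))
  →4  K(KI)(K(IK(SK)I))
  →5  KI

Answer: after 5 steps: KI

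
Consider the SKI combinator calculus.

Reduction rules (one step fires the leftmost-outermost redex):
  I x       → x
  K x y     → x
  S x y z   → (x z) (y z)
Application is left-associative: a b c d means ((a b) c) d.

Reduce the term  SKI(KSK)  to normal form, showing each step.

Answer: normal form = S  (in 3 steps)

Working:
  start: SKI(KSK)
  [1] K(KSK)(I(KSK))
  [2] KSK
  [3] S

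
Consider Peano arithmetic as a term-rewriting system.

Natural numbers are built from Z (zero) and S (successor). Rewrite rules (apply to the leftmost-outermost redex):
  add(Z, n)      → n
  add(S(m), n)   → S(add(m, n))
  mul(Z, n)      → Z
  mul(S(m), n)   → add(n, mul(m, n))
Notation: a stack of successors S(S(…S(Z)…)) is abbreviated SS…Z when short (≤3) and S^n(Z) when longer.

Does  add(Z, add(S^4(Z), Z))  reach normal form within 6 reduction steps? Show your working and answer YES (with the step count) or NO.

  start: add(Z, add(S^4(Z), Z))
  [1] add(S^4(Z), Z)
  [2] S(add(SSSZ, Z))
  [3] S(S(add(SSZ, Z)))
  [4] S(S(S(add(SZ, Z))))
  [5] S(S(S(S(add(Z, Z)))))
  [6] S^4(Z)

Answer: YES — reaches normal form S^4(Z) in 6 ≤ 6 steps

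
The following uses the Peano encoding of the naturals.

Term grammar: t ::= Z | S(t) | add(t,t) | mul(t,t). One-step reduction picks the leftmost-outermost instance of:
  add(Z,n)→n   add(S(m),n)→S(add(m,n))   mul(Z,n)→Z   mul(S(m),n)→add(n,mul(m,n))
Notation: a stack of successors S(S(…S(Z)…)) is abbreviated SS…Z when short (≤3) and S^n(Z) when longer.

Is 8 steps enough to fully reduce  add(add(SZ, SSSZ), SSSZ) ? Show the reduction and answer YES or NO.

  start: add(add(SZ, SSSZ), SSSZ)
  step 1: add(S(add(Z, SSSZ)), SSSZ)
  step 2: S(add(add(Z, SSSZ), SSSZ))
  step 3: S(add(SSSZ, SSSZ))
  step 4: S(S(add(SSZ, SSSZ)))
  step 5: S(S(S(add(SZ, SSSZ))))
  step 6: S(S(S(S(add(Z, SSSZ)))))
  step 7: S^7(Z)

Answer: YES — reaches normal form S^7(Z) in 7 ≤ 8 steps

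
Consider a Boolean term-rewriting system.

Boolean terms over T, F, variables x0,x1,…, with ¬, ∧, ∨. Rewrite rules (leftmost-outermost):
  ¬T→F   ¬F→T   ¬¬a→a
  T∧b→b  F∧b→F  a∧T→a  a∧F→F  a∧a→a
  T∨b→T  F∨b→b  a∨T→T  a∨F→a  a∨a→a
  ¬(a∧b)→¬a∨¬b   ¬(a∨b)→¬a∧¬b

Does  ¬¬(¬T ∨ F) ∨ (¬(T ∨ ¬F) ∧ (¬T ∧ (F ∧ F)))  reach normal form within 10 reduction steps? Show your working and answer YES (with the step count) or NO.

  start: ¬¬(¬T ∨ F) ∨ (¬(T ∨ ¬F) ∧ (¬T ∧ (F ∧ F)))
  →1  (¬T ∨ F) ∨ (¬(T ∨ ¬F) ∧ (¬T ∧ (F ∧ F)))
  →2  ¬T ∨ (¬(T ∨ ¬F) ∧ (¬T ∧ (F ∧ F)))
  →3  F ∨ (¬(T ∨ ¬F) ∧ (¬T ∧ (F ∧ F)))
  →4  ¬(T ∨ ¬F) ∧ (¬T ∧ (F ∧ F))
  →5  (¬T ∧ ¬¬F) ∧ (¬T ∧ (F ∧ F))
  →6  (F ∧ ¬¬F) ∧ (¬T ∧ (F ∧ F))
  →7  F ∧ (¬T ∧ (F ∧ F))
  →8  F

Answer: YES — reaches normal form F in 8 ≤ 10 steps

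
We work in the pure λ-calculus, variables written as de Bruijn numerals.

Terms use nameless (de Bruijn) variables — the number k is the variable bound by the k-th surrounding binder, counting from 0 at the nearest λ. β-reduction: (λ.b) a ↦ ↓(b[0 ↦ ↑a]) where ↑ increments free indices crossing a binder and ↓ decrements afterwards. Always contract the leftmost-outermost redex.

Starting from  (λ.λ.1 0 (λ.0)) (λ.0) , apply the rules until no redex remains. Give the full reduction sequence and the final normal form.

Answer: normal form = λ.0 (λ.0)  (in 2 steps)

Working:
  start: (λ.λ.1 0 (λ.0)) (λ.0)
  →1  λ.(λ.0) 0 (λ.0)
  →2  λ.0 (λ.0)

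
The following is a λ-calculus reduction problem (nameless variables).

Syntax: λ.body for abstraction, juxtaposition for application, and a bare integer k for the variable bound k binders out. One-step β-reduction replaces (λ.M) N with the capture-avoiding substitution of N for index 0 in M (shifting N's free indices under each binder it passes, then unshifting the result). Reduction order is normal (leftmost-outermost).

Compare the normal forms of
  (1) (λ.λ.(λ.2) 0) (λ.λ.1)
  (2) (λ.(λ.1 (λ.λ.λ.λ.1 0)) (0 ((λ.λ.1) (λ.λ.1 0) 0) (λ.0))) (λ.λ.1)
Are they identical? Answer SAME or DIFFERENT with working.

Term A:
  start: (λ.λ.(λ.2) 0) (λ.λ.1)
  step 1: λ.(λ.λ.λ.1) 0
  step 2: λ.λ.λ.1

Term B:
  start: (λ.(λ.1 (λ.λ.λ.λ.1 0)) (0 ((λ.λ.1) (λ.λ.1 0) 0) (λ.0))) (λ.λ.1)
  step 1: (λ.(λ.λ.1) (λ.λ.λ.λ.1 0)) ((λ.λ.1) ((λ.λ.1) (λ.λ.1 0) (λ.λ.1)) (λ.0))
  step 2: (λ.λ.1) (λ.λ.λ.λ.1 0)
  step 3: λ.λ.λ.λ.λ.1 0

Answer: DIFFERENT — A ⇓ λ.λ.λ.1, B ⇓ λ.λ.λ.λ.λ.1 0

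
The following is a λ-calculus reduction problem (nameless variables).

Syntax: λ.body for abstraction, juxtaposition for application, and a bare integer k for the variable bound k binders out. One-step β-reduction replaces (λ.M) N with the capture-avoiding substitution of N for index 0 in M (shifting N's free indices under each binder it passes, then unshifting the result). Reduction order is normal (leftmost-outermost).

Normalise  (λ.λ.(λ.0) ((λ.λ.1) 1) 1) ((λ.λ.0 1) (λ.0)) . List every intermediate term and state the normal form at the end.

Answer: normal form = λ.λ.0 (λ.0)  (in 5 steps)

Working:
  start: (λ.λ.(λ.0) ((λ.λ.1) 1) 1) ((λ.λ.0 1) (λ.0))
  [1] λ.(λ.0) ((λ.λ.1) ((λ.λ.0 1) (λ.0))) ((λ.λ.0 1) (λ.0))
  [2] λ.(λ.λ.1) ((λ.λ.0 1) (λ.0)) ((λ.λ.0 1) (λ.0))
  [3] λ.(λ.(λ.λ.0 1) (λ.0)) ((λ.λ.0 1) (λ.0))
  [4] λ.(λ.λ.0 1) (λ.0)
  [5] λ.λ.0 (λ.0)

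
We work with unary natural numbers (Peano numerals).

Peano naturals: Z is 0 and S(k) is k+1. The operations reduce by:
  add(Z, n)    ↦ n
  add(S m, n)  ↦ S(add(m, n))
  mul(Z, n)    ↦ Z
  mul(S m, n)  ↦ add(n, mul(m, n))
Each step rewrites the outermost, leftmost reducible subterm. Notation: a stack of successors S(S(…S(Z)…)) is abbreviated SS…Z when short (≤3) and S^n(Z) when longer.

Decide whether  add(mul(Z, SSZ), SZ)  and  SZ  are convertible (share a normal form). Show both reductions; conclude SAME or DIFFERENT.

Term A:
  start: add(mul(Z, SSZ), SZ)
  step 1: add(Z, SZ)
  step 2: SZ

Term B:
  start: SZ

Answer: SAME — A ⇓ SZ, B ⇓ SZ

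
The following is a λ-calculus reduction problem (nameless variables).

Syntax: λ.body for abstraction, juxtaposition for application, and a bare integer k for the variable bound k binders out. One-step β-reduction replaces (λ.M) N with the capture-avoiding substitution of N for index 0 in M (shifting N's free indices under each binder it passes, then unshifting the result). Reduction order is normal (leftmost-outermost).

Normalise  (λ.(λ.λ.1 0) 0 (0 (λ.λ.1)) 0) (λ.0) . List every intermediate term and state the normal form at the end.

Answer: normal form = λ.λ.0  (in 6 steps)

Reduction:
  start: (λ.(λ.λ.1 0) 0 (0 (λ.λ.1)) 0) (λ.0)
  →1  (λ.λ.1 0) (λ.0) ((λ.0) (λ.λ.1)) (λ.0)
  →2  (λ.(λ.0) 0) ((λ.0) (λ.λ.1)) (λ.0)
  →3  (λ.0) ((λ.0) (λ.λ.1)) (λ.0)
  →4  (λ.0) (λ.λ.1) (λ.0)
  →5  (λ.λ.1) (λ.0)
  →6  λ.λ.0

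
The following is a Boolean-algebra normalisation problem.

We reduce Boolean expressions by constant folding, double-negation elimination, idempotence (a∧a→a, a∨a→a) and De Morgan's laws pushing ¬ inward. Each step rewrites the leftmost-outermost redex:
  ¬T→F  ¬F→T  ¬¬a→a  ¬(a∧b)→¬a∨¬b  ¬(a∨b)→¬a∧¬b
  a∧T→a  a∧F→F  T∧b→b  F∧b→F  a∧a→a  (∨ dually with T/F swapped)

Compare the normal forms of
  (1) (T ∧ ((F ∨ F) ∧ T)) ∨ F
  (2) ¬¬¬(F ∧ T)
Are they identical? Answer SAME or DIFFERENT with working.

Term A:
  start: (T ∧ ((F ∨ F) ∧ T)) ∨ F
  step 1: T ∧ ((F ∨ F) ∧ T)
  step 2: (F ∨ F) ∧ T
  step 3: F ∨ F
  step 4: F

Term B:
  start: ¬¬¬(F ∧ T)
  step 1: ¬(F ∧ T)
  step 2: ¬F ∨ ¬T
  step 3: T ∨ ¬T
  step 4: T

Answer: DIFFERENT — A ⇓ F, B ⇓ T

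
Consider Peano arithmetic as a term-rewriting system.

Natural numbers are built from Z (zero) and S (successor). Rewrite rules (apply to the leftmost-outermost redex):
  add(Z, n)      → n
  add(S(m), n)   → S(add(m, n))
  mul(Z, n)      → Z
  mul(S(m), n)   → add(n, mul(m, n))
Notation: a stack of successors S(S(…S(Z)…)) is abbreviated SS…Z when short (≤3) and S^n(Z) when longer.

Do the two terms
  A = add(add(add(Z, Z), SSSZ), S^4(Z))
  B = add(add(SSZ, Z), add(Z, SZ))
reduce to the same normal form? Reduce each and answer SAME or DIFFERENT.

Answer: DIFFERENT — A ⇓ S^7(Z), B ⇓ SSSZ

Working:
Term A:
  start: add(add(add(Z, Z), SSSZ), S^4(Z))
  →1  add(add(Z, SSSZ), S^4(Z))
  →2  add(SSSZ, S^4(Z))
  →3  S(add(SSZ, S^4(Z)))
  →4  S(S(add(SZ, S^4(Z))))
  →5  S(S(S(add(Z, S^4(Z)))))
  →6  S^7(Z)

Term B:
  start: add(add(SSZ, Z), add(Z, SZ))
  →1  add(S(add(SZ, Z)), add(Z, SZ))
  →2  S(add(add(SZ, Z), add(Z, SZ)))
  →3  S(add(S(add(Z, Z)), add(Z, SZ)))
  →4  S(S(add(add(Z, Z), add(Z, SZ))))
  →5  S(S(add(Z, add(Z, SZ))))
  →6  S(S(add(Z, SZ)))
  →7  SSSZ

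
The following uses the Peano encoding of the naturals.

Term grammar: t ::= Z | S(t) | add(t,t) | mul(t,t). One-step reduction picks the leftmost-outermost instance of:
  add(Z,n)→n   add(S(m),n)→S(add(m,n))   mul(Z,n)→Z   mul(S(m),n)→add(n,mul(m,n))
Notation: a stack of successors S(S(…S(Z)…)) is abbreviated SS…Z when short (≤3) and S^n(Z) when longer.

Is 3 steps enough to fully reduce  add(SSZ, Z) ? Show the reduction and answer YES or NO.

  start: add(SSZ, Z)
  step 1: S(add(SZ, Z))
  step 2: S(S(add(Z, Z)))
  step 3: SSZ

Answer: YES — reaches normal form SSZ in 3 ≤ 3 steps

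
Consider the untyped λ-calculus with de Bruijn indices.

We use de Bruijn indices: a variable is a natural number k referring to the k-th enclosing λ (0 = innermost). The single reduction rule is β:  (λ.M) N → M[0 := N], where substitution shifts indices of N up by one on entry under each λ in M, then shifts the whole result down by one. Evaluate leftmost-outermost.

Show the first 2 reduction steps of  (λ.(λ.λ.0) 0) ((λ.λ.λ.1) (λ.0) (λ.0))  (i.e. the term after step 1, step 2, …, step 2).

Answer: after 2 steps: λ.0

Derivation:
  start: (λ.(λ.λ.0) 0) ((λ.λ.λ.1) (λ.0) (λ.0))
  →1  (λ.λ.0) ((λ.λ.λ.1) (λ.0) (λ.0))
  →2  λ.0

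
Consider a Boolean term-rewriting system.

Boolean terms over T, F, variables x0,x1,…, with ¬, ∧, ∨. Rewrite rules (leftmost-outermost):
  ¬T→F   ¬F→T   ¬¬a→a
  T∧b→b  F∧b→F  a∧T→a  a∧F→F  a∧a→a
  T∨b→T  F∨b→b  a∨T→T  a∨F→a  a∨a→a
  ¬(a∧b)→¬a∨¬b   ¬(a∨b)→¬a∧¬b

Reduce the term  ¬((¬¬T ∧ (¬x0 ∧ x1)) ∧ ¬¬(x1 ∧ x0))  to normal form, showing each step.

Answer: normal form = (x0 ∨ ¬x1) ∨ (¬x1 ∨ ¬x0)  (in 9 steps)

Derivation:
  start: ¬((¬¬T ∧ (¬x0 ∧ x1)) ∧ ¬¬(x1 ∧ x0))
  [1] ¬(¬¬T ∧ (¬x0 ∧ x1)) ∨ ¬¬¬(x1 ∧ x0)
  [2] (¬¬¬T ∨ ¬(¬x0 ∧ x1)) ∨ ¬¬¬(x1 ∧ x0)
  [3] (¬T ∨ ¬(¬x0 ∧ x1)) ∨ ¬¬¬(x1 ∧ x0)
  [4] (F ∨ ¬(¬x0 ∧ x1)) ∨ ¬¬¬(x1 ∧ x0)
  [5] ¬(¬x0 ∧ x1) ∨ ¬¬¬(x1 ∧ x0)
  [6] (¬¬x0 ∨ ¬x1) ∨ ¬¬¬(x1 ∧ x0)
  [7] (x0 ∨ ¬x1) ∨ ¬¬¬(x1 ∧ x0)
  [8] (x0 ∨ ¬x1) ∨ ¬(x1 ∧ x0)
  [9] (x0 ∨ ¬x1) ∨ (¬x1 ∨ ¬x0)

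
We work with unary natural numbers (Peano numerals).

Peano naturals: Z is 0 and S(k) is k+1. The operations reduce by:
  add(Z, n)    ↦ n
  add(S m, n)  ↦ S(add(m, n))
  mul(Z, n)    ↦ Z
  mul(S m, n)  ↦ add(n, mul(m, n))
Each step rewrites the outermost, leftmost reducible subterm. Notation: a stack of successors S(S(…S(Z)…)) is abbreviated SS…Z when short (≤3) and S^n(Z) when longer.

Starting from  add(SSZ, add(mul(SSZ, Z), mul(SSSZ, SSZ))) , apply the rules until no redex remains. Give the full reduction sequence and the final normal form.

  start: add(SSZ, add(mul(SSZ, Z), mul(SSSZ, SSZ)))
  [1] S(add(SZ, add(mul(SSZ, Z), mul(SSSZ, SSZ))))
  [2] S(S(add(Z, add(mul(SSZ, Z), mul(SSSZ, SSZ)))))
  [3] S(S(add(mul(SSZ, Z), mul(SSSZ, SSZ))))
  [4] S(S(add(add(Z, mul(SZ, Z)), mul(SSSZ, SSZ))))
  [5] S(S(add(mul(SZ, Z), mul(SSSZ, SSZ))))
  [6] S(S(add(add(Z, mul(Z, Z)), mul(SSSZ, SSZ))))
  [7] S(S(add(mul(Z, Z), mul(SSSZ, SSZ))))
  [8] S(S(add(Z, mul(SSSZ, SSZ))))
  [9] S(S(mul(SSSZ, SSZ)))
  [10] S(S(add(SSZ, mul(SSZ, SSZ))))
  [11] S(S(S(add(SZ, mul(SSZ, SSZ)))))
  [12] S(S(S(S(add(Z, mul(SSZ, SSZ))))))
  [13] S(S(S(S(mul(SSZ, SSZ)))))
  [14] S(S(S(S(add(SSZ, mul(SZ, SSZ))))))
  [15] S(S(S(S(S(add(SZ, mul(SZ, SSZ)))))))
  [16] S(S(S(S(S(S(add(Z, mul(SZ, SSZ))))))))
  [17] S(S(S(S(S(S(mul(SZ, SSZ)))))))
  [18] S(S(S(S(S(S(add(SSZ, mul(Z, SSZ))))))))
  [19] S(S(S(S(S(S(S(add(SZ, mul(Z, SSZ)))))))))
  [20] S(S(S(S(S(S(S(S(add(Z, mul(Z, SSZ))))))))))
  [21] S(S(S(S(S(S(S(S(mul(Z, SSZ)))))))))
  [22] S^8(Z)

Answer: normal form = S^8(Z)  (in 22 steps)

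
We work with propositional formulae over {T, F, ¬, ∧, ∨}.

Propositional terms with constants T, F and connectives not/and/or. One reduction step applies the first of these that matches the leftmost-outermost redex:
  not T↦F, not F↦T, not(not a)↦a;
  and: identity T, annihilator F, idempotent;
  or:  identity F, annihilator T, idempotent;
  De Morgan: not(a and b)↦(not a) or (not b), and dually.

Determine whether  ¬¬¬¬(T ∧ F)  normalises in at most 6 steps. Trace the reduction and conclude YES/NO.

Answer: YES — reaches normal form F in 3 ≤ 6 steps

Derivation:
  start: ¬¬¬¬(T ∧ F)
  →1  ¬¬(T ∧ F)
  →2  T ∧ F
  →3  F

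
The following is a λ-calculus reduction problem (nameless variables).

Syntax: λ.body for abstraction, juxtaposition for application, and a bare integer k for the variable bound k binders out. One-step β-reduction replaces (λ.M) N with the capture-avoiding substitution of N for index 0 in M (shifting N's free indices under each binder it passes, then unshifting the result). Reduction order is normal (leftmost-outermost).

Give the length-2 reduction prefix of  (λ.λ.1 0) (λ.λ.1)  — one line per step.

  start: (λ.λ.1 0) (λ.λ.1)
  →1  λ.(λ.λ.1) 0
  →2  λ.λ.1

Answer: after 2 steps: λ.λ.1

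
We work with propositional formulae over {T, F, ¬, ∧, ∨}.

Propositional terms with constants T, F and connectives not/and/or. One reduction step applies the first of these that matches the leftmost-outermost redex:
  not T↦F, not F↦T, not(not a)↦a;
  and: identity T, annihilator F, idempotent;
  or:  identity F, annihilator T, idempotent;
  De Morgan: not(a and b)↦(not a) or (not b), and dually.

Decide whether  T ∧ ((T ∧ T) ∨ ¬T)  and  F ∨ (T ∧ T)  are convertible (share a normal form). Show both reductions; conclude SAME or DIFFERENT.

Answer: SAME — A ⇓ T, B ⇓ T

Working:
Term A:
  start: T ∧ ((T ∧ T) ∨ ¬T)
  step 1: (T ∧ T) ∨ ¬T
  step 2: T ∨ ¬T
  step 3: T

Term B:
  start: F ∨ (T ∧ T)
  step 1: T ∧ T
  step 2: T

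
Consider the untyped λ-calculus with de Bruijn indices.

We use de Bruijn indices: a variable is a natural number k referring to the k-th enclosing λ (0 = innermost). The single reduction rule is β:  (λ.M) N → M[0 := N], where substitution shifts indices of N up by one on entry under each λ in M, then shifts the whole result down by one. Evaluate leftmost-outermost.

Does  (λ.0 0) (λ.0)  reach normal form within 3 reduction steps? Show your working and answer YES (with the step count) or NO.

  start: (λ.0 0) (λ.0)
  [1] (λ.0) (λ.0)
  [2] λ.0

Answer: YES — reaches normal form λ.0 in 2 ≤ 3 steps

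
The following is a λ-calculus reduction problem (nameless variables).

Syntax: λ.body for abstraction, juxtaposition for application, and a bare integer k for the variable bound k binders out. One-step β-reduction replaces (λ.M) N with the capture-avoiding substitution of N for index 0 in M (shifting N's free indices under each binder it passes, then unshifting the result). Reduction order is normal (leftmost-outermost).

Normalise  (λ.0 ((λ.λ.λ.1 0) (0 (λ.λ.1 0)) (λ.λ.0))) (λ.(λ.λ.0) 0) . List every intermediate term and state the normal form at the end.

Answer: normal form = λ.0  (in 3 steps)

Derivation:
  start: (λ.0 ((λ.λ.λ.1 0) (0 (λ.λ.1 0)) (λ.λ.0))) (λ.(λ.λ.0) 0)
  [1] (λ.(λ.λ.0) 0) ((λ.λ.λ.1 0) ((λ.(λ.λ.0) 0) (λ.λ.1 0)) (λ.λ.0))
  [2] (λ.λ.0) ((λ.λ.λ.1 0) ((λ.(λ.λ.0) 0) (λ.λ.1 0)) (λ.λ.0))
  [3] λ.0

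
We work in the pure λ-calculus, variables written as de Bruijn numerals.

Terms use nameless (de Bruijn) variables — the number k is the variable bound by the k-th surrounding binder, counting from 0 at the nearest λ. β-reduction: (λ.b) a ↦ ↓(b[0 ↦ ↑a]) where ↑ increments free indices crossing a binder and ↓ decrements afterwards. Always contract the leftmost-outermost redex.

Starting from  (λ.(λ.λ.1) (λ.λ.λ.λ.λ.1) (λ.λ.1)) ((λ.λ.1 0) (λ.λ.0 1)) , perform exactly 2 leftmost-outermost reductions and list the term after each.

  start: (λ.(λ.λ.1) (λ.λ.λ.λ.λ.1) (λ.λ.1)) ((λ.λ.1 0) (λ.λ.0 1))
  →1  (λ.λ.1) (λ.λ.λ.λ.λ.1) (λ.λ.1)
  →2  (λ.λ.λ.λ.λ.λ.1) (λ.λ.1)

Answer: after 2 steps: (λ.λ.λ.λ.λ.λ.1) (λ.λ.1)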